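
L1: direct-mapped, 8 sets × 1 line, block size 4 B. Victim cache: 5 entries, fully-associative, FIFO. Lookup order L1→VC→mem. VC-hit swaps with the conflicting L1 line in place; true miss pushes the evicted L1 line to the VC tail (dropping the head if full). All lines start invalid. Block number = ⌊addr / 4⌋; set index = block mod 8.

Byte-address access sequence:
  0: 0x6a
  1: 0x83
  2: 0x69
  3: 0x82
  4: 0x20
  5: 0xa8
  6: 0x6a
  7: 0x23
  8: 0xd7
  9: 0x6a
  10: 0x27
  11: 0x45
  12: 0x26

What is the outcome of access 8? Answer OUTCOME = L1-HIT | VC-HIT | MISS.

0: 0x6a (blk 26, set 2) → MISS  vc=[]
1: 0x83 (blk 32, set 0) → MISS  vc=[]
2: 0x69 (blk 26, set 2) → L1-HIT  vc=[]
3: 0x82 (blk 32, set 0) → L1-HIT  vc=[]
4: 0x20 (blk 8, set 0) → MISS  vc=[32]
5: 0xa8 (blk 42, set 2) → MISS  vc=[32, 26]
6: 0x6a (blk 26, set 2) → VC-HIT  vc=[32, 42]
7: 0x23 (blk 8, set 0) → L1-HIT  vc=[32, 42]
8: 0xd7 (blk 53, set 5) → MISS  vc=[32, 42]
9: 0x6a (blk 26, set 2) → L1-HIT  vc=[32, 42]
10: 0x27 (blk 9, set 1) → MISS  vc=[32, 42]
11: 0x45 (blk 17, set 1) → MISS  vc=[32, 42, 9]
12: 0x26 (blk 9, set 1) → VC-HIT  vc=[32, 42, 17]

OUTCOME = MISS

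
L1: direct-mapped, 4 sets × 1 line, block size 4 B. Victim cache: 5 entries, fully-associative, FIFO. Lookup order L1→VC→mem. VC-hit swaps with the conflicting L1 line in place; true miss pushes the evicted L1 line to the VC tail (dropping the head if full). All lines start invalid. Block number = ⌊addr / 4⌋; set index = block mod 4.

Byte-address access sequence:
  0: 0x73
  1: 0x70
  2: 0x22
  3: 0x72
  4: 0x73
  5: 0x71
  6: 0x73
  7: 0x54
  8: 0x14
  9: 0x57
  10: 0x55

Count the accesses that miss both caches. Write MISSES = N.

0: 0x73 (blk 28, set 0) → MISS  vc=[]
1: 0x70 (blk 28, set 0) → L1-HIT  vc=[]
2: 0x22 (blk 8, set 0) → MISS  vc=[28]
3: 0x72 (blk 28, set 0) → VC-HIT  vc=[8]
4: 0x73 (blk 28, set 0) → L1-HIT  vc=[8]
5: 0x71 (blk 28, set 0) → L1-HIT  vc=[8]
6: 0x73 (blk 28, set 0) → L1-HIT  vc=[8]
7: 0x54 (blk 21, set 1) → MISS  vc=[8]
8: 0x14 (blk 5, set 1) → MISS  vc=[8, 21]
9: 0x57 (blk 21, set 1) → VC-HIT  vc=[8, 5]
10: 0x55 (blk 21, set 1) → L1-HIT  vc=[8, 5]

MISSES = 4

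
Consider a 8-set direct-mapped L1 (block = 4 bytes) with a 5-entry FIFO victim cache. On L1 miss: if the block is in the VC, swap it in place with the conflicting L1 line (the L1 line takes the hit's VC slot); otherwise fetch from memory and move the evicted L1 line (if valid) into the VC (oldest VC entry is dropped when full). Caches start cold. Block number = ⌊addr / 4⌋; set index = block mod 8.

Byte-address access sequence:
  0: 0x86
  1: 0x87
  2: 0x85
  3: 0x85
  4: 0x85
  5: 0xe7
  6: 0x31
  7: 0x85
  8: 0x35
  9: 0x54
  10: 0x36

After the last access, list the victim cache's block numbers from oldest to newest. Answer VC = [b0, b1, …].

#0 0x86→b33/s1 MISS; vc=[]
#1 0x87→b33/s1 L1-HIT; vc=[]
#2 0x85→b33/s1 L1-HIT; vc=[]
#3 0x85→b33/s1 L1-HIT; vc=[]
#4 0x85→b33/s1 L1-HIT; vc=[]
#5 0xe7→b57/s1 MISS; vc=[33]
#6 0x31→b12/s4 MISS; vc=[33]
#7 0x85→b33/s1 VC-HIT; vc=[57]
#8 0x35→b13/s5 MISS; vc=[57]
#9 0x54→b21/s5 MISS; vc=[57,13]
#10 0x36→b13/s5 VC-HIT; vc=[57,21]

VC = [57, 21]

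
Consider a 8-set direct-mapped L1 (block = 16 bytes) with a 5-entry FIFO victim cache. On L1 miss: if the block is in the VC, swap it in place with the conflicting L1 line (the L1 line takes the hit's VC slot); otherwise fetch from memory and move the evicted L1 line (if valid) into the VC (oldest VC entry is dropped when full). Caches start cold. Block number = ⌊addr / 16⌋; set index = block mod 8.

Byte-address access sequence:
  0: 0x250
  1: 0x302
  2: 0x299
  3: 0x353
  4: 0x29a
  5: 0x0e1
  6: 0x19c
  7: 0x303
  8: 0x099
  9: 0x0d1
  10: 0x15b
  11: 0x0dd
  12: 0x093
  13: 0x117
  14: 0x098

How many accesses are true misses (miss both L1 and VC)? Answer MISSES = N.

MISSES = 10

0: 0x250 (blk 37, set 5) → MISS  vc=[]
1: 0x302 (blk 48, set 0) → MISS  vc=[]
2: 0x299 (blk 41, set 1) → MISS  vc=[]
3: 0x353 (blk 53, set 5) → MISS  vc=[37]
4: 0x29a (blk 41, set 1) → L1-HIT  vc=[37]
5: 0xe1 (blk 14, set 6) → MISS  vc=[37]
6: 0x19c (blk 25, set 1) → MISS  vc=[37, 41]
7: 0x303 (blk 48, set 0) → L1-HIT  vc=[37, 41]
8: 0x99 (blk 9, set 1) → MISS  vc=[37, 41, 25]
9: 0xd1 (blk 13, set 5) → MISS  vc=[37, 41, 25, 53]
10: 0x15b (blk 21, set 5) → MISS  vc=[37, 41, 25, 53, 13]
11: 0xdd (blk 13, set 5) → VC-HIT  vc=[37, 41, 25, 53, 21]
12: 0x93 (blk 9, set 1) → L1-HIT  vc=[37, 41, 25, 53, 21]
13: 0x117 (blk 17, set 1) → MISS  vc=[41, 25, 53, 21, 9]
14: 0x98 (blk 9, set 1) → VC-HIT  vc=[41, 25, 53, 21, 17]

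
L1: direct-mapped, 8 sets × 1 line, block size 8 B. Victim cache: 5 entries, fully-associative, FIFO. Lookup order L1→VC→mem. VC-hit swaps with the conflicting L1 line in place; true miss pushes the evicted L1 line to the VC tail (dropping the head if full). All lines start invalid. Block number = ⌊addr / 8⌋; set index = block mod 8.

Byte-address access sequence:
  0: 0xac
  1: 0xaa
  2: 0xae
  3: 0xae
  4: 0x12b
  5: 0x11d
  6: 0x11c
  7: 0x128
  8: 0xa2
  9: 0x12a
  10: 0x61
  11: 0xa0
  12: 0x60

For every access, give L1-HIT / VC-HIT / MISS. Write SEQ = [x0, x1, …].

SEQ = [MISS, L1-HIT, L1-HIT, L1-HIT, MISS, MISS, L1-HIT, L1-HIT, MISS, L1-HIT, MISS, VC-HIT, VC-HIT]

  [0] addr=0xac blk=21 s=5: MISS | VC []
  [1] addr=0xaa blk=21 s=5: L1-HIT | VC []
  [2] addr=0xae blk=21 s=5: L1-HIT | VC []
  [3] addr=0xae blk=21 s=5: L1-HIT | VC []
  [4] addr=0x12b blk=37 s=5: MISS | VC [21]
  [5] addr=0x11d blk=35 s=3: MISS | VC [21]
  [6] addr=0x11c blk=35 s=3: L1-HIT | VC [21]
  [7] addr=0x128 blk=37 s=5: L1-HIT | VC [21]
  [8] addr=0xa2 blk=20 s=4: MISS | VC [21]
  [9] addr=0x12a blk=37 s=5: L1-HIT | VC [21]
  [10] addr=0x61 blk=12 s=4: MISS | VC [21, 20]
  [11] addr=0xa0 blk=20 s=4: VC-HIT | VC [21, 12]
  [12] addr=0x60 blk=12 s=4: VC-HIT | VC [21, 20]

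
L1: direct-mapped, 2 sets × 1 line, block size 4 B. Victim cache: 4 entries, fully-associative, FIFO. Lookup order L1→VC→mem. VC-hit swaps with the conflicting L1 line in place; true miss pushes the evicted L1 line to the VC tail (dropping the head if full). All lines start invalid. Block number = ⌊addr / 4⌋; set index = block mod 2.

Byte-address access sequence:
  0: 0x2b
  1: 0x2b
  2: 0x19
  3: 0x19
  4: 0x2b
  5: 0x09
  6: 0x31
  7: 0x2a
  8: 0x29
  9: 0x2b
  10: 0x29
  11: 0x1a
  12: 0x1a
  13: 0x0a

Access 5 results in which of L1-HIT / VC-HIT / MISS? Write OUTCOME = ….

#0 0x2b→b10/s0 MISS; vc=[]
#1 0x2b→b10/s0 L1-HIT; vc=[]
#2 0x19→b6/s0 MISS; vc=[10]
#3 0x19→b6/s0 L1-HIT; vc=[10]
#4 0x2b→b10/s0 VC-HIT; vc=[6]
#5 0x9→b2/s0 MISS; vc=[6,10]
#6 0x31→b12/s0 MISS; vc=[6,10,2]
#7 0x2a→b10/s0 VC-HIT; vc=[6,12,2]
#8 0x29→b10/s0 L1-HIT; vc=[6,12,2]
#9 0x2b→b10/s0 L1-HIT; vc=[6,12,2]
#10 0x29→b10/s0 L1-HIT; vc=[6,12,2]
#11 0x1a→b6/s0 VC-HIT; vc=[10,12,2]
#12 0x1a→b6/s0 L1-HIT; vc=[10,12,2]
#13 0xa→b2/s0 VC-HIT; vc=[10,12,6]

OUTCOME = MISS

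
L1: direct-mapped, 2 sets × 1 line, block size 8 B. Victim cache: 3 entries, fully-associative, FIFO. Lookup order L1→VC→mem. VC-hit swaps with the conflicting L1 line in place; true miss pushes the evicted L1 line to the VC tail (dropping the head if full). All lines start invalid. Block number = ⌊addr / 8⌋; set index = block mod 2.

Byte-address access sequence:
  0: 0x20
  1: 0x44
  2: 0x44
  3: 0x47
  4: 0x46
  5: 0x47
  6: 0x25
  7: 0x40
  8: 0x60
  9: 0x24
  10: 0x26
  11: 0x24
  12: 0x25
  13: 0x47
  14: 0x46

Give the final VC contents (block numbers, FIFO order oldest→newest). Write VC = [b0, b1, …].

#0 0x20→b4/s0 MISS; vc=[]
#1 0x44→b8/s0 MISS; vc=[4]
#2 0x44→b8/s0 L1-HIT; vc=[4]
#3 0x47→b8/s0 L1-HIT; vc=[4]
#4 0x46→b8/s0 L1-HIT; vc=[4]
#5 0x47→b8/s0 L1-HIT; vc=[4]
#6 0x25→b4/s0 VC-HIT; vc=[8]
#7 0x40→b8/s0 VC-HIT; vc=[4]
#8 0x60→b12/s0 MISS; vc=[4,8]
#9 0x24→b4/s0 VC-HIT; vc=[12,8]
#10 0x26→b4/s0 L1-HIT; vc=[12,8]
#11 0x24→b4/s0 L1-HIT; vc=[12,8]
#12 0x25→b4/s0 L1-HIT; vc=[12,8]
#13 0x47→b8/s0 VC-HIT; vc=[12,4]
#14 0x46→b8/s0 L1-HIT; vc=[12,4]

VC = [12, 4]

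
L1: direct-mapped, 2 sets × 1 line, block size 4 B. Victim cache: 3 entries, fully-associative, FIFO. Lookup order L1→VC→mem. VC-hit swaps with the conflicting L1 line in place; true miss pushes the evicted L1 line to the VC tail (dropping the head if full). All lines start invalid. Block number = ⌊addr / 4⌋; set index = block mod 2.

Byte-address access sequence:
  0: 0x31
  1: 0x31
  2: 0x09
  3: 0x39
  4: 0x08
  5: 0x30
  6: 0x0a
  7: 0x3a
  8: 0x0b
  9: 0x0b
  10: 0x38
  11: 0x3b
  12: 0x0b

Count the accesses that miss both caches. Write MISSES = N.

0: 0x31 (blk 12, set 0) → MISS  vc=[]
1: 0x31 (blk 12, set 0) → L1-HIT  vc=[]
2: 0x9 (blk 2, set 0) → MISS  vc=[12]
3: 0x39 (blk 14, set 0) → MISS  vc=[12, 2]
4: 0x8 (blk 2, set 0) → VC-HIT  vc=[12, 14]
5: 0x30 (blk 12, set 0) → VC-HIT  vc=[2, 14]
6: 0xa (blk 2, set 0) → VC-HIT  vc=[12, 14]
7: 0x3a (blk 14, set 0) → VC-HIT  vc=[12, 2]
8: 0xb (blk 2, set 0) → VC-HIT  vc=[12, 14]
9: 0xb (blk 2, set 0) → L1-HIT  vc=[12, 14]
10: 0x38 (blk 14, set 0) → VC-HIT  vc=[12, 2]
11: 0x3b (blk 14, set 0) → L1-HIT  vc=[12, 2]
12: 0xb (blk 2, set 0) → VC-HIT  vc=[12, 14]

MISSES = 3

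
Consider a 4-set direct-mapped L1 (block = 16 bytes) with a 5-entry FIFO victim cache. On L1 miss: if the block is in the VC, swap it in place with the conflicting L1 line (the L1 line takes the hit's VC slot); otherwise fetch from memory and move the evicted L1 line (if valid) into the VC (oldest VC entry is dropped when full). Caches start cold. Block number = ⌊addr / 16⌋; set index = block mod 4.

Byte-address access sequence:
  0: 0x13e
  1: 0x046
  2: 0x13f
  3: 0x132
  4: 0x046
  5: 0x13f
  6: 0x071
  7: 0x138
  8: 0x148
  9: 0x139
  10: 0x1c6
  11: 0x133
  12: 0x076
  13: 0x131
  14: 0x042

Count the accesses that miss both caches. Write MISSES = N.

0: 0x13e (blk 19, set 3) → MISS  vc=[]
1: 0x46 (blk 4, set 0) → MISS  vc=[]
2: 0x13f (blk 19, set 3) → L1-HIT  vc=[]
3: 0x132 (blk 19, set 3) → L1-HIT  vc=[]
4: 0x46 (blk 4, set 0) → L1-HIT  vc=[]
5: 0x13f (blk 19, set 3) → L1-HIT  vc=[]
6: 0x71 (blk 7, set 3) → MISS  vc=[19]
7: 0x138 (blk 19, set 3) → VC-HIT  vc=[7]
8: 0x148 (blk 20, set 0) → MISS  vc=[7, 4]
9: 0x139 (blk 19, set 3) → L1-HIT  vc=[7, 4]
10: 0x1c6 (blk 28, set 0) → MISS  vc=[7, 4, 20]
11: 0x133 (blk 19, set 3) → L1-HIT  vc=[7, 4, 20]
12: 0x76 (blk 7, set 3) → VC-HIT  vc=[19, 4, 20]
13: 0x131 (blk 19, set 3) → VC-HIT  vc=[7, 4, 20]
14: 0x42 (blk 4, set 0) → VC-HIT  vc=[7, 28, 20]

MISSES = 5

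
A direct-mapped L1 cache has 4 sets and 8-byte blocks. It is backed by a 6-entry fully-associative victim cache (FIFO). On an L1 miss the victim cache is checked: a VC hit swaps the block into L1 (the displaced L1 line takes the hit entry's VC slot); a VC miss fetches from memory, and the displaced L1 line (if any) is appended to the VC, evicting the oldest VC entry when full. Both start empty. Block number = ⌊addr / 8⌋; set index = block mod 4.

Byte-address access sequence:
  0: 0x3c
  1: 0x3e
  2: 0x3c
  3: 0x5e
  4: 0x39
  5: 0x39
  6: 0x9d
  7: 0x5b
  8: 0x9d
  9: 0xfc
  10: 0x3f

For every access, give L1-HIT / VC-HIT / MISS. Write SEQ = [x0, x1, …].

  [0] addr=0x3c blk=7 s=3: MISS | VC []
  [1] addr=0x3e blk=7 s=3: L1-HIT | VC []
  [2] addr=0x3c blk=7 s=3: L1-HIT | VC []
  [3] addr=0x5e blk=11 s=3: MISS | VC [7]
  [4] addr=0x39 blk=7 s=3: VC-HIT | VC [11]
  [5] addr=0x39 blk=7 s=3: L1-HIT | VC [11]
  [6] addr=0x9d blk=19 s=3: MISS | VC [11, 7]
  [7] addr=0x5b blk=11 s=3: VC-HIT | VC [19, 7]
  [8] addr=0x9d blk=19 s=3: VC-HIT | VC [11, 7]
  [9] addr=0xfc blk=31 s=3: MISS | VC [11, 7, 19]
  [10] addr=0x3f blk=7 s=3: VC-HIT | VC [11, 31, 19]

SEQ = [MISS, L1-HIT, L1-HIT, MISS, VC-HIT, L1-HIT, MISS, VC-HIT, VC-HIT, MISS, VC-HIT]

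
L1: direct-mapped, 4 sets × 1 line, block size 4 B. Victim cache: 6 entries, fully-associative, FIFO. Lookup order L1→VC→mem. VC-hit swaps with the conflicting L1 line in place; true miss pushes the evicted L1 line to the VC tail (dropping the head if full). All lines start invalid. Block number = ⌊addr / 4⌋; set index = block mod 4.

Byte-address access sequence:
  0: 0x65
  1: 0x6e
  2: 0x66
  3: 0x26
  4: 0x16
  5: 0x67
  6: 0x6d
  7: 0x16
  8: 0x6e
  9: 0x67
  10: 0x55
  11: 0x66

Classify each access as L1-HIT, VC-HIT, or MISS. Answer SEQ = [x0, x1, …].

SEQ = [MISS, MISS, L1-HIT, MISS, MISS, VC-HIT, L1-HIT, VC-HIT, L1-HIT, VC-HIT, MISS, VC-HIT]

#0 0x65→b25/s1 MISS; vc=[]
#1 0x6e→b27/s3 MISS; vc=[]
#2 0x66→b25/s1 L1-HIT; vc=[]
#3 0x26→b9/s1 MISS; vc=[25]
#4 0x16→b5/s1 MISS; vc=[25,9]
#5 0x67→b25/s1 VC-HIT; vc=[5,9]
#6 0x6d→b27/s3 L1-HIT; vc=[5,9]
#7 0x16→b5/s1 VC-HIT; vc=[25,9]
#8 0x6e→b27/s3 L1-HIT; vc=[25,9]
#9 0x67→b25/s1 VC-HIT; vc=[5,9]
#10 0x55→b21/s1 MISS; vc=[5,9,25]
#11 0x66→b25/s1 VC-HIT; vc=[5,9,21]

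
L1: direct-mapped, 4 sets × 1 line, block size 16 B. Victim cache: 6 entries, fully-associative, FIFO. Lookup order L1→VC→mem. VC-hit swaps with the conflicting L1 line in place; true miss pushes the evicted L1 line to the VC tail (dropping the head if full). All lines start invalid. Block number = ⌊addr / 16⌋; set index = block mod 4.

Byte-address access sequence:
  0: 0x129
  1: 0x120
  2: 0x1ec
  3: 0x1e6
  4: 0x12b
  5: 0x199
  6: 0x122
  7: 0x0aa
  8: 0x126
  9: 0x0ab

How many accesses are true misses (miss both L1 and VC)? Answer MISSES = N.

#0 0x129→b18/s2 MISS; vc=[]
#1 0x120→b18/s2 L1-HIT; vc=[]
#2 0x1ec→b30/s2 MISS; vc=[18]
#3 0x1e6→b30/s2 L1-HIT; vc=[18]
#4 0x12b→b18/s2 VC-HIT; vc=[30]
#5 0x199→b25/s1 MISS; vc=[30]
#6 0x122→b18/s2 L1-HIT; vc=[30]
#7 0xaa→b10/s2 MISS; vc=[30,18]
#8 0x126→b18/s2 VC-HIT; vc=[30,10]
#9 0xab→b10/s2 VC-HIT; vc=[30,18]

MISSES = 4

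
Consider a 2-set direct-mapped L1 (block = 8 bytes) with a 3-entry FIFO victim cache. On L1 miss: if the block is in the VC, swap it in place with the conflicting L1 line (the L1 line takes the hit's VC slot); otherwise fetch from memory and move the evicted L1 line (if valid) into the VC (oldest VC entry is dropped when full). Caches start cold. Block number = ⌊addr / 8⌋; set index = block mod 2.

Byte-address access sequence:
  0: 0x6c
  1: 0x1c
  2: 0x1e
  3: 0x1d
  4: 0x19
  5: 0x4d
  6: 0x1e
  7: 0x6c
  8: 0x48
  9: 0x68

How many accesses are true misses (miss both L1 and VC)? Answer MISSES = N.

#0 0x6c→b13/s1 MISS; vc=[]
#1 0x1c→b3/s1 MISS; vc=[13]
#2 0x1e→b3/s1 L1-HIT; vc=[13]
#3 0x1d→b3/s1 L1-HIT; vc=[13]
#4 0x19→b3/s1 L1-HIT; vc=[13]
#5 0x4d→b9/s1 MISS; vc=[13,3]
#6 0x1e→b3/s1 VC-HIT; vc=[13,9]
#7 0x6c→b13/s1 VC-HIT; vc=[3,9]
#8 0x48→b9/s1 VC-HIT; vc=[3,13]
#9 0x68→b13/s1 VC-HIT; vc=[3,9]

MISSES = 3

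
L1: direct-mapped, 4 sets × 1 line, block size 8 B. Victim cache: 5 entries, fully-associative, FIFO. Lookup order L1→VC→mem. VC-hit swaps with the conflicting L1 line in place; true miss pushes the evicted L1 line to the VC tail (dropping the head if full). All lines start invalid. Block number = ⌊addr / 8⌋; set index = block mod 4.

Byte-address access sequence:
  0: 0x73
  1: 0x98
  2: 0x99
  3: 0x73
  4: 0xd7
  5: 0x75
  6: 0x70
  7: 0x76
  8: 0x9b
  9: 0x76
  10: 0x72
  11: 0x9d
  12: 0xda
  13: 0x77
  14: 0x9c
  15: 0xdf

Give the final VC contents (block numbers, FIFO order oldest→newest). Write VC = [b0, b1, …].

VC = [26, 19]

#0 0x73→b14/s2 MISS; vc=[]
#1 0x98→b19/s3 MISS; vc=[]
#2 0x99→b19/s3 L1-HIT; vc=[]
#3 0x73→b14/s2 L1-HIT; vc=[]
#4 0xd7→b26/s2 MISS; vc=[14]
#5 0x75→b14/s2 VC-HIT; vc=[26]
#6 0x70→b14/s2 L1-HIT; vc=[26]
#7 0x76→b14/s2 L1-HIT; vc=[26]
#8 0x9b→b19/s3 L1-HIT; vc=[26]
#9 0x76→b14/s2 L1-HIT; vc=[26]
#10 0x72→b14/s2 L1-HIT; vc=[26]
#11 0x9d→b19/s3 L1-HIT; vc=[26]
#12 0xda→b27/s3 MISS; vc=[26,19]
#13 0x77→b14/s2 L1-HIT; vc=[26,19]
#14 0x9c→b19/s3 VC-HIT; vc=[26,27]
#15 0xdf→b27/s3 VC-HIT; vc=[26,19]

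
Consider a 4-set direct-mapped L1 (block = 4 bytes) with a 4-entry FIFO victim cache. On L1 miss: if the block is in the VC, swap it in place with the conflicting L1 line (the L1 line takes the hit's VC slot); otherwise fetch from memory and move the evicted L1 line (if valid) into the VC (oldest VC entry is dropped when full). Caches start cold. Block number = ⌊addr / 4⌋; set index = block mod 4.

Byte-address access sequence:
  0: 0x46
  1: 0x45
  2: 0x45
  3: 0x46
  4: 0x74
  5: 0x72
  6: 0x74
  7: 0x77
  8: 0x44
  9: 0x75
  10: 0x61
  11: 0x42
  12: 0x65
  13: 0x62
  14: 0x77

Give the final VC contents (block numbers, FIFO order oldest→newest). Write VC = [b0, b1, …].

  [0] addr=0x46 blk=17 s=1: MISS | VC []
  [1] addr=0x45 blk=17 s=1: L1-HIT | VC []
  [2] addr=0x45 blk=17 s=1: L1-HIT | VC []
  [3] addr=0x46 blk=17 s=1: L1-HIT | VC []
  [4] addr=0x74 blk=29 s=1: MISS | VC [17]
  [5] addr=0x72 blk=28 s=0: MISS | VC [17]
  [6] addr=0x74 blk=29 s=1: L1-HIT | VC [17]
  [7] addr=0x77 blk=29 s=1: L1-HIT | VC [17]
  [8] addr=0x44 blk=17 s=1: VC-HIT | VC [29]
  [9] addr=0x75 blk=29 s=1: VC-HIT | VC [17]
  [10] addr=0x61 blk=24 s=0: MISS | VC [17, 28]
  [11] addr=0x42 blk=16 s=0: MISS | VC [17, 28, 24]
  [12] addr=0x65 blk=25 s=1: MISS | VC [17, 28, 24, 29]
  [13] addr=0x62 blk=24 s=0: VC-HIT | VC [17, 28, 16, 29]
  [14] addr=0x77 blk=29 s=1: VC-HIT | VC [17, 28, 16, 25]

VC = [17, 28, 16, 25]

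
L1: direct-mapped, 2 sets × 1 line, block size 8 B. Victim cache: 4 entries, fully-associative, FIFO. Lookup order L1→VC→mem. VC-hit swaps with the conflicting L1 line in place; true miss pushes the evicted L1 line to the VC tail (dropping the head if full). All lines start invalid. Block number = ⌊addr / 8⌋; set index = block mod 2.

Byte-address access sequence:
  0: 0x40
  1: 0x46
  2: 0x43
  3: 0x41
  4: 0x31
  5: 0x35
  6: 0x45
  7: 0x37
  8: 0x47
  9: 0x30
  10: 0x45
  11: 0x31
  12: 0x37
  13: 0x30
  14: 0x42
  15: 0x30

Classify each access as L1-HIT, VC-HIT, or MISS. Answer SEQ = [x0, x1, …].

SEQ = [MISS, L1-HIT, L1-HIT, L1-HIT, MISS, L1-HIT, VC-HIT, VC-HIT, VC-HIT, VC-HIT, VC-HIT, VC-HIT, L1-HIT, L1-HIT, VC-HIT, VC-HIT]

#0 0x40→b8/s0 MISS; vc=[]
#1 0x46→b8/s0 L1-HIT; vc=[]
#2 0x43→b8/s0 L1-HIT; vc=[]
#3 0x41→b8/s0 L1-HIT; vc=[]
#4 0x31→b6/s0 MISS; vc=[8]
#5 0x35→b6/s0 L1-HIT; vc=[8]
#6 0x45→b8/s0 VC-HIT; vc=[6]
#7 0x37→b6/s0 VC-HIT; vc=[8]
#8 0x47→b8/s0 VC-HIT; vc=[6]
#9 0x30→b6/s0 VC-HIT; vc=[8]
#10 0x45→b8/s0 VC-HIT; vc=[6]
#11 0x31→b6/s0 VC-HIT; vc=[8]
#12 0x37→b6/s0 L1-HIT; vc=[8]
#13 0x30→b6/s0 L1-HIT; vc=[8]
#14 0x42→b8/s0 VC-HIT; vc=[6]
#15 0x30→b6/s0 VC-HIT; vc=[8]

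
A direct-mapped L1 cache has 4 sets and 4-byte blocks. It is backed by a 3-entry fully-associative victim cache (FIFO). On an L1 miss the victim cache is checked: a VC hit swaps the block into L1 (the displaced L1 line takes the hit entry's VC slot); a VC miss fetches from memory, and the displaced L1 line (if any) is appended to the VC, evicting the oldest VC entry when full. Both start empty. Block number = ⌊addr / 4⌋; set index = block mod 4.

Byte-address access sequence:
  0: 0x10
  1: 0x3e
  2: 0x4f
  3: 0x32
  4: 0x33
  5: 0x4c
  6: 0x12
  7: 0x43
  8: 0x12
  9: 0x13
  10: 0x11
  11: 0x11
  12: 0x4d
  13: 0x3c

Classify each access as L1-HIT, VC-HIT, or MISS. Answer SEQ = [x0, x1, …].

#0 0x10→b4/s0 MISS; vc=[]
#1 0x3e→b15/s3 MISS; vc=[]
#2 0x4f→b19/s3 MISS; vc=[15]
#3 0x32→b12/s0 MISS; vc=[15,4]
#4 0x33→b12/s0 L1-HIT; vc=[15,4]
#5 0x4c→b19/s3 L1-HIT; vc=[15,4]
#6 0x12→b4/s0 VC-HIT; vc=[15,12]
#7 0x43→b16/s0 MISS; vc=[15,12,4]
#8 0x12→b4/s0 VC-HIT; vc=[15,12,16]
#9 0x13→b4/s0 L1-HIT; vc=[15,12,16]
#10 0x11→b4/s0 L1-HIT; vc=[15,12,16]
#11 0x11→b4/s0 L1-HIT; vc=[15,12,16]
#12 0x4d→b19/s3 L1-HIT; vc=[15,12,16]
#13 0x3c→b15/s3 VC-HIT; vc=[19,12,16]

SEQ = [MISS, MISS, MISS, MISS, L1-HIT, L1-HIT, VC-HIT, MISS, VC-HIT, L1-HIT, L1-HIT, L1-HIT, L1-HIT, VC-HIT]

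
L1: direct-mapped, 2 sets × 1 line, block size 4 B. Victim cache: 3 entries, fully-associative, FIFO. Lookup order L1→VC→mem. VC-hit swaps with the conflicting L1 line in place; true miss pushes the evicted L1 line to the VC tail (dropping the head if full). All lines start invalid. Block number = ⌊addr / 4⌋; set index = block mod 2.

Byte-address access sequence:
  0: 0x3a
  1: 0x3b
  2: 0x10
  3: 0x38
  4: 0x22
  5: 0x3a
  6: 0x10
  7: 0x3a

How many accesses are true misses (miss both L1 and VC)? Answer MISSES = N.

0: 0x3a (blk 14, set 0) → MISS  vc=[]
1: 0x3b (blk 14, set 0) → L1-HIT  vc=[]
2: 0x10 (blk 4, set 0) → MISS  vc=[14]
3: 0x38 (blk 14, set 0) → VC-HIT  vc=[4]
4: 0x22 (blk 8, set 0) → MISS  vc=[4, 14]
5: 0x3a (blk 14, set 0) → VC-HIT  vc=[4, 8]
6: 0x10 (blk 4, set 0) → VC-HIT  vc=[14, 8]
7: 0x3a (blk 14, set 0) → VC-HIT  vc=[4, 8]

MISSES = 3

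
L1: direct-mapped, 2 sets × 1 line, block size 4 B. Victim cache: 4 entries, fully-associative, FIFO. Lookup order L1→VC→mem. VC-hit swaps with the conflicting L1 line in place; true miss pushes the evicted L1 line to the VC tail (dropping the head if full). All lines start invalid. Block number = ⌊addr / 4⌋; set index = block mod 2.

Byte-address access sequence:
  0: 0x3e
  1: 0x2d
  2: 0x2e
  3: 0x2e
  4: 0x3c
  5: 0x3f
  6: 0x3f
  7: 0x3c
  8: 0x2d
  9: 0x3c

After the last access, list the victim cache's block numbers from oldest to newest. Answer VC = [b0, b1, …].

VC = [11]

0: 0x3e (blk 15, set 1) → MISS  vc=[]
1: 0x2d (blk 11, set 1) → MISS  vc=[15]
2: 0x2e (blk 11, set 1) → L1-HIT  vc=[15]
3: 0x2e (blk 11, set 1) → L1-HIT  vc=[15]
4: 0x3c (blk 15, set 1) → VC-HIT  vc=[11]
5: 0x3f (blk 15, set 1) → L1-HIT  vc=[11]
6: 0x3f (blk 15, set 1) → L1-HIT  vc=[11]
7: 0x3c (blk 15, set 1) → L1-HIT  vc=[11]
8: 0x2d (blk 11, set 1) → VC-HIT  vc=[15]
9: 0x3c (blk 15, set 1) → VC-HIT  vc=[11]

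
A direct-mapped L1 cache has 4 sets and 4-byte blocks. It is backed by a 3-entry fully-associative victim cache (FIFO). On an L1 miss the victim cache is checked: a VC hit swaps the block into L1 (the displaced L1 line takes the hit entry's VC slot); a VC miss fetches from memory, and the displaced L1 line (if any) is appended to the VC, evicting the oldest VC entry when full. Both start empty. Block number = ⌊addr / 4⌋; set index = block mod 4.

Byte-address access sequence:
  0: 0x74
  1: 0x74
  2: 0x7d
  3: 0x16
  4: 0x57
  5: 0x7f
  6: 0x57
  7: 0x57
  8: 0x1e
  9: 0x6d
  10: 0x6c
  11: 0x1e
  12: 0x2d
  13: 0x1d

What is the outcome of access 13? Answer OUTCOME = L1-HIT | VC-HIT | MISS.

OUTCOME = VC-HIT

0: 0x74 (blk 29, set 1) → MISS  vc=[]
1: 0x74 (blk 29, set 1) → L1-HIT  vc=[]
2: 0x7d (blk 31, set 3) → MISS  vc=[]
3: 0x16 (blk 5, set 1) → MISS  vc=[29]
4: 0x57 (blk 21, set 1) → MISS  vc=[29, 5]
5: 0x7f (blk 31, set 3) → L1-HIT  vc=[29, 5]
6: 0x57 (blk 21, set 1) → L1-HIT  vc=[29, 5]
7: 0x57 (blk 21, set 1) → L1-HIT  vc=[29, 5]
8: 0x1e (blk 7, set 3) → MISS  vc=[29, 5, 31]
9: 0x6d (blk 27, set 3) → MISS  vc=[5, 31, 7]
10: 0x6c (blk 27, set 3) → L1-HIT  vc=[5, 31, 7]
11: 0x1e (blk 7, set 3) → VC-HIT  vc=[5, 31, 27]
12: 0x2d (blk 11, set 3) → MISS  vc=[31, 27, 7]
13: 0x1d (blk 7, set 3) → VC-HIT  vc=[31, 27, 11]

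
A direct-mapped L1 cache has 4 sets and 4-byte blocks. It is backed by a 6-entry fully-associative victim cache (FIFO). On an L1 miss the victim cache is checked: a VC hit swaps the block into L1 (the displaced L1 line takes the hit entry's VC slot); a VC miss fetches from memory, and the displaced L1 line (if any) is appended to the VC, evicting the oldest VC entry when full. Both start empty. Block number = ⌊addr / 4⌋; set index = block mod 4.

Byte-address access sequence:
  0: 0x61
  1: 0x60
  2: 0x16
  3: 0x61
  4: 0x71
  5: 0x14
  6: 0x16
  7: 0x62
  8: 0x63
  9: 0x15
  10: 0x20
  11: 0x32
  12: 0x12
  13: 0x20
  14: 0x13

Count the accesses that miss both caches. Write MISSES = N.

  [0] addr=0x61 blk=24 s=0: MISS | VC []
  [1] addr=0x60 blk=24 s=0: L1-HIT | VC []
  [2] addr=0x16 blk=5 s=1: MISS | VC []
  [3] addr=0x61 blk=24 s=0: L1-HIT | VC []
  [4] addr=0x71 blk=28 s=0: MISS | VC [24]
  [5] addr=0x14 blk=5 s=1: L1-HIT | VC [24]
  [6] addr=0x16 blk=5 s=1: L1-HIT | VC [24]
  [7] addr=0x62 blk=24 s=0: VC-HIT | VC [28]
  [8] addr=0x63 blk=24 s=0: L1-HIT | VC [28]
  [9] addr=0x15 blk=5 s=1: L1-HIT | VC [28]
  [10] addr=0x20 blk=8 s=0: MISS | VC [28, 24]
  [11] addr=0x32 blk=12 s=0: MISS | VC [28, 24, 8]
  [12] addr=0x12 blk=4 s=0: MISS | VC [28, 24, 8, 12]
  [13] addr=0x20 blk=8 s=0: VC-HIT | VC [28, 24, 4, 12]
  [14] addr=0x13 blk=4 s=0: VC-HIT | VC [28, 24, 8, 12]

MISSES = 6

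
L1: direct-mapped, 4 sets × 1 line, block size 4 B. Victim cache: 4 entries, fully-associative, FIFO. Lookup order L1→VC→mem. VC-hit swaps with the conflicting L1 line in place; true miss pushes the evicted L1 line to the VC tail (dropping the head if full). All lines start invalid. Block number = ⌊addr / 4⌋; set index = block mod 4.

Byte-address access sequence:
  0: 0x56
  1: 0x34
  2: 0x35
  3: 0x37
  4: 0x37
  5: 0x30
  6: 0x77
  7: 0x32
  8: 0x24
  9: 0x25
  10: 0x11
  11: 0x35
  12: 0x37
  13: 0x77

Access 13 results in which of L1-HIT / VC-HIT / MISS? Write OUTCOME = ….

  [0] addr=0x56 blk=21 s=1: MISS | VC []
  [1] addr=0x34 blk=13 s=1: MISS | VC [21]
  [2] addr=0x35 blk=13 s=1: L1-HIT | VC [21]
  [3] addr=0x37 blk=13 s=1: L1-HIT | VC [21]
  [4] addr=0x37 blk=13 s=1: L1-HIT | VC [21]
  [5] addr=0x30 blk=12 s=0: MISS | VC [21]
  [6] addr=0x77 blk=29 s=1: MISS | VC [21, 13]
  [7] addr=0x32 blk=12 s=0: L1-HIT | VC [21, 13]
  [8] addr=0x24 blk=9 s=1: MISS | VC [21, 13, 29]
  [9] addr=0x25 blk=9 s=1: L1-HIT | VC [21, 13, 29]
  [10] addr=0x11 blk=4 s=0: MISS | VC [21, 13, 29, 12]
  [11] addr=0x35 blk=13 s=1: VC-HIT | VC [21, 9, 29, 12]
  [12] addr=0x37 blk=13 s=1: L1-HIT | VC [21, 9, 29, 12]
  [13] addr=0x77 blk=29 s=1: VC-HIT | VC [21, 9, 13, 12]

OUTCOME = VC-HIT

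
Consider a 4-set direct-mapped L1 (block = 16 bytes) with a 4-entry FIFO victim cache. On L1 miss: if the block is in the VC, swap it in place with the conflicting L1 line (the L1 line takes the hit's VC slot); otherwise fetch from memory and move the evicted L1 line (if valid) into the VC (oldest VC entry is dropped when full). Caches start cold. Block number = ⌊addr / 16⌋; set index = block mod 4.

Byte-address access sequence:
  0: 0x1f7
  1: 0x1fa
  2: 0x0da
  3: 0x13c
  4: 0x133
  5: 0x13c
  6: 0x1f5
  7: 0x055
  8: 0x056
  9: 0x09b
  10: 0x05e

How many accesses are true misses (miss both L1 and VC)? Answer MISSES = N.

#0 0x1f7→b31/s3 MISS; vc=[]
#1 0x1fa→b31/s3 L1-HIT; vc=[]
#2 0xda→b13/s1 MISS; vc=[]
#3 0x13c→b19/s3 MISS; vc=[31]
#4 0x133→b19/s3 L1-HIT; vc=[31]
#5 0x13c→b19/s3 L1-HIT; vc=[31]
#6 0x1f5→b31/s3 VC-HIT; vc=[19]
#7 0x55→b5/s1 MISS; vc=[19,13]
#8 0x56→b5/s1 L1-HIT; vc=[19,13]
#9 0x9b→b9/s1 MISS; vc=[19,13,5]
#10 0x5e→b5/s1 VC-HIT; vc=[19,13,9]

MISSES = 5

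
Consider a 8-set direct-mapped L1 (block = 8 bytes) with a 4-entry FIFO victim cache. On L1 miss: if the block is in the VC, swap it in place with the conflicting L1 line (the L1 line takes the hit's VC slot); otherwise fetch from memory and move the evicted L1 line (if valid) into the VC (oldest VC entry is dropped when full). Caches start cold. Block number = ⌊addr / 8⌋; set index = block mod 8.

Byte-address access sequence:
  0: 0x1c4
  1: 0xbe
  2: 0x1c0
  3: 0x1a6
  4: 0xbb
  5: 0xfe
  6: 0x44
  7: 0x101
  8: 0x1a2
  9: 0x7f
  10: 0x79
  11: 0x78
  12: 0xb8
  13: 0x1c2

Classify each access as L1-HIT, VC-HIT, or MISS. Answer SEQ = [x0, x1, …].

  [0] addr=0x1c4 blk=56 s=0: MISS | VC []
  [1] addr=0xbe blk=23 s=7: MISS | VC []
  [2] addr=0x1c0 blk=56 s=0: L1-HIT | VC []
  [3] addr=0x1a6 blk=52 s=4: MISS | VC []
  [4] addr=0xbb blk=23 s=7: L1-HIT | VC []
  [5] addr=0xfe blk=31 s=7: MISS | VC [23]
  [6] addr=0x44 blk=8 s=0: MISS | VC [23, 56]
  [7] addr=0x101 blk=32 s=0: MISS | VC [23, 56, 8]
  [8] addr=0x1a2 blk=52 s=4: L1-HIT | VC [23, 56, 8]
  [9] addr=0x7f blk=15 s=7: MISS | VC [23, 56, 8, 31]
  [10] addr=0x79 blk=15 s=7: L1-HIT | VC [23, 56, 8, 31]
  [11] addr=0x78 blk=15 s=7: L1-HIT | VC [23, 56, 8, 31]
  [12] addr=0xb8 blk=23 s=7: VC-HIT | VC [15, 56, 8, 31]
  [13] addr=0x1c2 blk=56 s=0: VC-HIT | VC [15, 32, 8, 31]

SEQ = [MISS, MISS, L1-HIT, MISS, L1-HIT, MISS, MISS, MISS, L1-HIT, MISS, L1-HIT, L1-HIT, VC-HIT, VC-HIT]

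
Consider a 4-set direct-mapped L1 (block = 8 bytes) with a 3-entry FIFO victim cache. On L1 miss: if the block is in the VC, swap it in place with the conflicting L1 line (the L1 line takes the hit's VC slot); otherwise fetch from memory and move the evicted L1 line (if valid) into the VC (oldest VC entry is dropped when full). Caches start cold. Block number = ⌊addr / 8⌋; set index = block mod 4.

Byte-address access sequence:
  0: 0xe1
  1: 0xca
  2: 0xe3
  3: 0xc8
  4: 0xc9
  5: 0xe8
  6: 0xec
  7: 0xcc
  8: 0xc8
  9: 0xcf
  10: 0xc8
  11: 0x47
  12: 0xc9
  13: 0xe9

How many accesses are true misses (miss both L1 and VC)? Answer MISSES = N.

MISSES = 4

0: 0xe1 (blk 28, set 0) → MISS  vc=[]
1: 0xca (blk 25, set 1) → MISS  vc=[]
2: 0xe3 (blk 28, set 0) → L1-HIT  vc=[]
3: 0xc8 (blk 25, set 1) → L1-HIT  vc=[]
4: 0xc9 (blk 25, set 1) → L1-HIT  vc=[]
5: 0xe8 (blk 29, set 1) → MISS  vc=[25]
6: 0xec (blk 29, set 1) → L1-HIT  vc=[25]
7: 0xcc (blk 25, set 1) → VC-HIT  vc=[29]
8: 0xc8 (blk 25, set 1) → L1-HIT  vc=[29]
9: 0xcf (blk 25, set 1) → L1-HIT  vc=[29]
10: 0xc8 (blk 25, set 1) → L1-HIT  vc=[29]
11: 0x47 (blk 8, set 0) → MISS  vc=[29, 28]
12: 0xc9 (blk 25, set 1) → L1-HIT  vc=[29, 28]
13: 0xe9 (blk 29, set 1) → VC-HIT  vc=[25, 28]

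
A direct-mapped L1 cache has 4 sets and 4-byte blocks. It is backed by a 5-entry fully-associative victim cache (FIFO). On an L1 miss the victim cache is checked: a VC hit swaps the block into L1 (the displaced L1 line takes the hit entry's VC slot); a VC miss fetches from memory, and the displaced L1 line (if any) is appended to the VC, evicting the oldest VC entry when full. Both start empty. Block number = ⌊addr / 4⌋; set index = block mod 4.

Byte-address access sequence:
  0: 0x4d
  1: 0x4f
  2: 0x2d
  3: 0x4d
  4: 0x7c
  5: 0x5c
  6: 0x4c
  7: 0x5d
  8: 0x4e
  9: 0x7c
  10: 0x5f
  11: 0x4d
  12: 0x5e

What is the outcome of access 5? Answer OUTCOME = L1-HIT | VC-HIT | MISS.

#0 0x4d→b19/s3 MISS; vc=[]
#1 0x4f→b19/s3 L1-HIT; vc=[]
#2 0x2d→b11/s3 MISS; vc=[19]
#3 0x4d→b19/s3 VC-HIT; vc=[11]
#4 0x7c→b31/s3 MISS; vc=[11,19]
#5 0x5c→b23/s3 MISS; vc=[11,19,31]
#6 0x4c→b19/s3 VC-HIT; vc=[11,23,31]
#7 0x5d→b23/s3 VC-HIT; vc=[11,19,31]
#8 0x4e→b19/s3 VC-HIT; vc=[11,23,31]
#9 0x7c→b31/s3 VC-HIT; vc=[11,23,19]
#10 0x5f→b23/s3 VC-HIT; vc=[11,31,19]
#11 0x4d→b19/s3 VC-HIT; vc=[11,31,23]
#12 0x5e→b23/s3 VC-HIT; vc=[11,31,19]

OUTCOME = MISS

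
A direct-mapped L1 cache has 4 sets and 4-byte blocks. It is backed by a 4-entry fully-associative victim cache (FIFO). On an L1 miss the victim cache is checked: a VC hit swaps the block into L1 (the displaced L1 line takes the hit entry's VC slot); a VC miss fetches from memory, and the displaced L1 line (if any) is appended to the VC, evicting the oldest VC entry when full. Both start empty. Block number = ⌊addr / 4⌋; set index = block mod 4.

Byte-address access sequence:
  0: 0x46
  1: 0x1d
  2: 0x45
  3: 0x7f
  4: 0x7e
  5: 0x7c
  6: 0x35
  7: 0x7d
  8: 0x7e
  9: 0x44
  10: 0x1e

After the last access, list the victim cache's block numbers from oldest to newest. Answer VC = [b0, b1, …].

0: 0x46 (blk 17, set 1) → MISS  vc=[]
1: 0x1d (blk 7, set 3) → MISS  vc=[]
2: 0x45 (blk 17, set 1) → L1-HIT  vc=[]
3: 0x7f (blk 31, set 3) → MISS  vc=[7]
4: 0x7e (blk 31, set 3) → L1-HIT  vc=[7]
5: 0x7c (blk 31, set 3) → L1-HIT  vc=[7]
6: 0x35 (blk 13, set 1) → MISS  vc=[7, 17]
7: 0x7d (blk 31, set 3) → L1-HIT  vc=[7, 17]
8: 0x7e (blk 31, set 3) → L1-HIT  vc=[7, 17]
9: 0x44 (blk 17, set 1) → VC-HIT  vc=[7, 13]
10: 0x1e (blk 7, set 3) → VC-HIT  vc=[31, 13]

VC = [31, 13]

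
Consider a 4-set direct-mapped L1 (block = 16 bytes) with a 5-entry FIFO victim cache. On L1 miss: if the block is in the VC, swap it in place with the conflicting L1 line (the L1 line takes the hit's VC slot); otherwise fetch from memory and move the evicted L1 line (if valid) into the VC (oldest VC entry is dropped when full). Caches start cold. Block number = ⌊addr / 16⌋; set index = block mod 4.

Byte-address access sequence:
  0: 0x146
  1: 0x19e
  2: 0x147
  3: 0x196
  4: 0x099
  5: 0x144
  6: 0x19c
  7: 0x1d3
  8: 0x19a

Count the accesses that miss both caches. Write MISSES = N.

MISSES = 4

0: 0x146 (blk 20, set 0) → MISS  vc=[]
1: 0x19e (blk 25, set 1) → MISS  vc=[]
2: 0x147 (blk 20, set 0) → L1-HIT  vc=[]
3: 0x196 (blk 25, set 1) → L1-HIT  vc=[]
4: 0x99 (blk 9, set 1) → MISS  vc=[25]
5: 0x144 (blk 20, set 0) → L1-HIT  vc=[25]
6: 0x19c (blk 25, set 1) → VC-HIT  vc=[9]
7: 0x1d3 (blk 29, set 1) → MISS  vc=[9, 25]
8: 0x19a (blk 25, set 1) → VC-HIT  vc=[9, 29]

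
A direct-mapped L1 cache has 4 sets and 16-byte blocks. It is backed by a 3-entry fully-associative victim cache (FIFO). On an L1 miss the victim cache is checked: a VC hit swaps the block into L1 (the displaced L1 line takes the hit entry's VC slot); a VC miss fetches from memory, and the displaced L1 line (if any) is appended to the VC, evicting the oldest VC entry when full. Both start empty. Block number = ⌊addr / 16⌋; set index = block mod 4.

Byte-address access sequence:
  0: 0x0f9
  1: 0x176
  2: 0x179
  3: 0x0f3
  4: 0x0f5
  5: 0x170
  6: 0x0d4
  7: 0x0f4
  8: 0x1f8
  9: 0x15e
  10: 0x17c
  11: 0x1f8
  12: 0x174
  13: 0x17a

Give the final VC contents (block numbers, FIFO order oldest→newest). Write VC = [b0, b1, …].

0: 0xf9 (blk 15, set 3) → MISS  vc=[]
1: 0x176 (blk 23, set 3) → MISS  vc=[15]
2: 0x179 (blk 23, set 3) → L1-HIT  vc=[15]
3: 0xf3 (blk 15, set 3) → VC-HIT  vc=[23]
4: 0xf5 (blk 15, set 3) → L1-HIT  vc=[23]
5: 0x170 (blk 23, set 3) → VC-HIT  vc=[15]
6: 0xd4 (blk 13, set 1) → MISS  vc=[15]
7: 0xf4 (blk 15, set 3) → VC-HIT  vc=[23]
8: 0x1f8 (blk 31, set 3) → MISS  vc=[23, 15]
9: 0x15e (blk 21, set 1) → MISS  vc=[23, 15, 13]
10: 0x17c (blk 23, set 3) → VC-HIT  vc=[31, 15, 13]
11: 0x1f8 (blk 31, set 3) → VC-HIT  vc=[23, 15, 13]
12: 0x174 (blk 23, set 3) → VC-HIT  vc=[31, 15, 13]
13: 0x17a (blk 23, set 3) → L1-HIT  vc=[31, 15, 13]

VC = [31, 15, 13]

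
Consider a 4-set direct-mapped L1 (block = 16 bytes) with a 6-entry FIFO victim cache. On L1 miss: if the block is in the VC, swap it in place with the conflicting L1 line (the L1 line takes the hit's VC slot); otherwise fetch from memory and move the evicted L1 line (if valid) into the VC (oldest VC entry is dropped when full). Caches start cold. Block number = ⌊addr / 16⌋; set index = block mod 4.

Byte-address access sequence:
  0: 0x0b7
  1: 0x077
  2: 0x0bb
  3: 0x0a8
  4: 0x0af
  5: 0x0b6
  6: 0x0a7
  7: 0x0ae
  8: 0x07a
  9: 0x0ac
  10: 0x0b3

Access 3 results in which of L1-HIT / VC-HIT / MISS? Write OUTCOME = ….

0: 0xb7 (blk 11, set 3) → MISS  vc=[]
1: 0x77 (blk 7, set 3) → MISS  vc=[11]
2: 0xbb (blk 11, set 3) → VC-HIT  vc=[7]
3: 0xa8 (blk 10, set 2) → MISS  vc=[7]
4: 0xaf (blk 10, set 2) → L1-HIT  vc=[7]
5: 0xb6 (blk 11, set 3) → L1-HIT  vc=[7]
6: 0xa7 (blk 10, set 2) → L1-HIT  vc=[7]
7: 0xae (blk 10, set 2) → L1-HIT  vc=[7]
8: 0x7a (blk 7, set 3) → VC-HIT  vc=[11]
9: 0xac (blk 10, set 2) → L1-HIT  vc=[11]
10: 0xb3 (blk 11, set 3) → VC-HIT  vc=[7]

OUTCOME = MISS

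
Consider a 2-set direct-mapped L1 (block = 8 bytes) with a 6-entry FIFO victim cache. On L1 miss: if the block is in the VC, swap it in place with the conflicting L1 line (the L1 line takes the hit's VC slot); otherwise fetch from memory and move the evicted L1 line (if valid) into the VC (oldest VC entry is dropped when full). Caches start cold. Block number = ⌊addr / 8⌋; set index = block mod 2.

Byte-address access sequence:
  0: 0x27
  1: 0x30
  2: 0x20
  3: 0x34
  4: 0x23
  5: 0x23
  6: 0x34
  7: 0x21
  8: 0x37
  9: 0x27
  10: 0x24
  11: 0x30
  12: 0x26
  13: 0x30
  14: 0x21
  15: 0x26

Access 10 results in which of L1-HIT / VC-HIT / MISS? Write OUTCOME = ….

OUTCOME = L1-HIT

0: 0x27 (blk 4, set 0) → MISS  vc=[]
1: 0x30 (blk 6, set 0) → MISS  vc=[4]
2: 0x20 (blk 4, set 0) → VC-HIT  vc=[6]
3: 0x34 (blk 6, set 0) → VC-HIT  vc=[4]
4: 0x23 (blk 4, set 0) → VC-HIT  vc=[6]
5: 0x23 (blk 4, set 0) → L1-HIT  vc=[6]
6: 0x34 (blk 6, set 0) → VC-HIT  vc=[4]
7: 0x21 (blk 4, set 0) → VC-HIT  vc=[6]
8: 0x37 (blk 6, set 0) → VC-HIT  vc=[4]
9: 0x27 (blk 4, set 0) → VC-HIT  vc=[6]
10: 0x24 (blk 4, set 0) → L1-HIT  vc=[6]
11: 0x30 (blk 6, set 0) → VC-HIT  vc=[4]
12: 0x26 (blk 4, set 0) → VC-HIT  vc=[6]
13: 0x30 (blk 6, set 0) → VC-HIT  vc=[4]
14: 0x21 (blk 4, set 0) → VC-HIT  vc=[6]
15: 0x26 (blk 4, set 0) → L1-HIT  vc=[6]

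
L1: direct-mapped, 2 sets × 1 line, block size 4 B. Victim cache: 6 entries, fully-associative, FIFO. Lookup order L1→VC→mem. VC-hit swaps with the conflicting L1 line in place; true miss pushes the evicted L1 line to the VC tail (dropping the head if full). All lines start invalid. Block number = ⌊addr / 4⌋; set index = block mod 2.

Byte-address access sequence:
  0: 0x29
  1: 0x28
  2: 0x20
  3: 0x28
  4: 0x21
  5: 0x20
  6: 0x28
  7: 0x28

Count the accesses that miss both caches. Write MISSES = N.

MISSES = 2

#0 0x29→b10/s0 MISS; vc=[]
#1 0x28→b10/s0 L1-HIT; vc=[]
#2 0x20→b8/s0 MISS; vc=[10]
#3 0x28→b10/s0 VC-HIT; vc=[8]
#4 0x21→b8/s0 VC-HIT; vc=[10]
#5 0x20→b8/s0 L1-HIT; vc=[10]
#6 0x28→b10/s0 VC-HIT; vc=[8]
#7 0x28→b10/s0 L1-HIT; vc=[8]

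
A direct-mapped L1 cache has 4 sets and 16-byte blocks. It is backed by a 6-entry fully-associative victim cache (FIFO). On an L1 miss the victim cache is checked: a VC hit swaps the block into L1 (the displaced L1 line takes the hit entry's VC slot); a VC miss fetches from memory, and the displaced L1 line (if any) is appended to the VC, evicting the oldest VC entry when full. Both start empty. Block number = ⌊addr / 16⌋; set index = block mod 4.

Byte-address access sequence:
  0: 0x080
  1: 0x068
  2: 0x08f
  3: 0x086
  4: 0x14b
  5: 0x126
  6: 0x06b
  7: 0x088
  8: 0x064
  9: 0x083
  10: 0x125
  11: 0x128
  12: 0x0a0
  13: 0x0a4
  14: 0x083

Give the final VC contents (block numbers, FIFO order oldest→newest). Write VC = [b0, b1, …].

  [0] addr=0x80 blk=8 s=0: MISS | VC []
  [1] addr=0x68 blk=6 s=2: MISS | VC []
  [2] addr=0x8f blk=8 s=0: L1-HIT | VC []
  [3] addr=0x86 blk=8 s=0: L1-HIT | VC []
  [4] addr=0x14b blk=20 s=0: MISS | VC [8]
  [5] addr=0x126 blk=18 s=2: MISS | VC [8, 6]
  [6] addr=0x6b blk=6 s=2: VC-HIT | VC [8, 18]
  [7] addr=0x88 blk=8 s=0: VC-HIT | VC [20, 18]
  [8] addr=0x64 blk=6 s=2: L1-HIT | VC [20, 18]
  [9] addr=0x83 blk=8 s=0: L1-HIT | VC [20, 18]
  [10] addr=0x125 blk=18 s=2: VC-HIT | VC [20, 6]
  [11] addr=0x128 blk=18 s=2: L1-HIT | VC [20, 6]
  [12] addr=0xa0 blk=10 s=2: MISS | VC [20, 6, 18]
  [13] addr=0xa4 blk=10 s=2: L1-HIT | VC [20, 6, 18]
  [14] addr=0x83 blk=8 s=0: L1-HIT | VC [20, 6, 18]

VC = [20, 6, 18]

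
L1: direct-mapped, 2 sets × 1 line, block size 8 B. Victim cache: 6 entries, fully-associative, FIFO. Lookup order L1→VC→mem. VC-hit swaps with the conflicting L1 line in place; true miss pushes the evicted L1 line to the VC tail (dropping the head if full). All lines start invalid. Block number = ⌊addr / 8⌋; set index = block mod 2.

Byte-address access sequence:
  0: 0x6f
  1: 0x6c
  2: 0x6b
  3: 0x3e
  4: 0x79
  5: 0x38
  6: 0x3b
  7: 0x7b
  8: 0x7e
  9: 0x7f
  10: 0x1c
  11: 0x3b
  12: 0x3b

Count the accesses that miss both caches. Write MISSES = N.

MISSES = 4

  [0] addr=0x6f blk=13 s=1: MISS | VC []
  [1] addr=0x6c blk=13 s=1: L1-HIT | VC []
  [2] addr=0x6b blk=13 s=1: L1-HIT | VC []
  [3] addr=0x3e blk=7 s=1: MISS | VC [13]
  [4] addr=0x79 blk=15 s=1: MISS | VC [13, 7]
  [5] addr=0x38 blk=7 s=1: VC-HIT | VC [13, 15]
  [6] addr=0x3b blk=7 s=1: L1-HIT | VC [13, 15]
  [7] addr=0x7b blk=15 s=1: VC-HIT | VC [13, 7]
  [8] addr=0x7e blk=15 s=1: L1-HIT | VC [13, 7]
  [9] addr=0x7f blk=15 s=1: L1-HIT | VC [13, 7]
  [10] addr=0x1c blk=3 s=1: MISS | VC [13, 7, 15]
  [11] addr=0x3b blk=7 s=1: VC-HIT | VC [13, 3, 15]
  [12] addr=0x3b blk=7 s=1: L1-HIT | VC [13, 3, 15]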